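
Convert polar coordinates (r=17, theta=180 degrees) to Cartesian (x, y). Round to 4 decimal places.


x = 17 * cos(180) = -17
y = 17 * sin(180) = 0

(-17, 0)


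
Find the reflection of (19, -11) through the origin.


Reflection through origin: (x, y) -> (-x, -y)
(19, -11) -> (-19, 11)

(-19, 11)


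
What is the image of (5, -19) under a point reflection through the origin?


Reflection through origin: (x, y) -> (-x, -y)
(5, -19) -> (-5, 19)

(-5, 19)


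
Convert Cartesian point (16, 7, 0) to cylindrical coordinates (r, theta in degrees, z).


r = sqrt(16^2 + 7^2) = 17.4642
theta = atan2(7, 16) = 23.6294 deg
z = 0

r = 17.4642, theta = 23.6294 deg, z = 0


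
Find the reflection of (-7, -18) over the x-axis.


Reflection across x-axis: (x, y) -> (x, -y)
(-7, -18) -> (-7, 18)

(-7, 18)


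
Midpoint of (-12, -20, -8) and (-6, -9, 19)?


Midpoint = ((-12+-6)/2, (-20+-9)/2, (-8+19)/2) = (-9, -14.5, 5.5)

(-9, -14.5, 5.5)


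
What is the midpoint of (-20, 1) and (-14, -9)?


Midpoint = ((-20+-14)/2, (1+-9)/2) = (-17, -4)

(-17, -4)


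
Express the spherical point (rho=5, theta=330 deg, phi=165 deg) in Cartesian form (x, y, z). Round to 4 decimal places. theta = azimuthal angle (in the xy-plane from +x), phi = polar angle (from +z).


x = 5 * sin(165) * cos(330) = 1.1207
y = 5 * sin(165) * sin(330) = -0.647
z = 5 * cos(165) = -4.8296

(1.1207, -0.647, -4.8296)


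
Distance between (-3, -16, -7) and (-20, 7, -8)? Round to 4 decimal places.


d = sqrt((-20--3)^2 + (7--16)^2 + (-8--7)^2) = 28.6182

28.6182


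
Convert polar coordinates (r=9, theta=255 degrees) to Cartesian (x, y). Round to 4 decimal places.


x = 9 * cos(255) = -2.3294
y = 9 * sin(255) = -8.6933

(-2.3294, -8.6933)


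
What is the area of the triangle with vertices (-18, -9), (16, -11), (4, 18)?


Area = |x1(y2-y3) + x2(y3-y1) + x3(y1-y2)| / 2
= |-18*(-11-18) + 16*(18--9) + 4*(-9--11)| / 2
= 481

481


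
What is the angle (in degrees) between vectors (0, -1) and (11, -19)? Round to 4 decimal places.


dot = 0*11 + -1*-19 = 19
|u| = 1, |v| = 21.9545
cos(angle) = 0.8654
angle = 30.0686 degrees

30.0686 degrees


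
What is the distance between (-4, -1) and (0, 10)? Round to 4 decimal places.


d = sqrt((0--4)^2 + (10--1)^2) = 11.7047

11.7047


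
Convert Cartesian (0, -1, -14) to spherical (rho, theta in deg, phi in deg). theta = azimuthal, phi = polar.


rho = sqrt(0^2 + (-1)^2 + (-14)^2) = 14.0357
theta = atan2(-1, 0) = 270 deg
phi = acos(-14/14.0357) = 175.9144 deg

rho = 14.0357, theta = 270 deg, phi = 175.9144 deg


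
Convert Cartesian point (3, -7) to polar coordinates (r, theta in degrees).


r = sqrt(3^2 + (-7)^2) = 7.6158
theta = atan2(-7, 3) = 293.1986 degrees

r = 7.6158, theta = 293.1986 degrees


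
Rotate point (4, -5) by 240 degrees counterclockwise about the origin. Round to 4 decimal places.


x' = 4*cos(240) - -5*sin(240) = -6.3301
y' = 4*sin(240) + -5*cos(240) = -0.9641

(-6.3301, -0.9641)


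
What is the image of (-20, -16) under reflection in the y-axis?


Reflection across y-axis: (x, y) -> (-x, y)
(-20, -16) -> (20, -16)

(20, -16)


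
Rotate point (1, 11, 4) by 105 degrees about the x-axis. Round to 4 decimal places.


x' = 1
y' = 11*cos(105) - 4*sin(105) = -6.7107
z' = 11*sin(105) + 4*cos(105) = 9.5899

(1, -6.7107, 9.5899)


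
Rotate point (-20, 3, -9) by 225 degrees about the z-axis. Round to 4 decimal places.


x' = -20*cos(225) - 3*sin(225) = 16.2635
y' = -20*sin(225) + 3*cos(225) = 12.0208
z' = -9

(16.2635, 12.0208, -9)


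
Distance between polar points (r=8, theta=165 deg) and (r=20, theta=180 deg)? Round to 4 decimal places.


d = sqrt(r1^2 + r2^2 - 2*r1*r2*cos(t2-t1))
d = sqrt(8^2 + 20^2 - 2*8*20*cos(180-165)) = 12.446

12.446


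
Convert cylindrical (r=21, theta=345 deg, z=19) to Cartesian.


x = 21 * cos(345) = 20.2844
y = 21 * sin(345) = -5.4352
z = 19

(20.2844, -5.4352, 19)


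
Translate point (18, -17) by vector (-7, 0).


Translation: (x+dx, y+dy) = (18+-7, -17+0) = (11, -17)

(11, -17)


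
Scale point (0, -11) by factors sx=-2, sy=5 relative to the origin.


Scaling: (x*sx, y*sy) = (0*-2, -11*5) = (0, -55)

(0, -55)


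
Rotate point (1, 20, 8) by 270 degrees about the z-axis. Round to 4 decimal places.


x' = 1*cos(270) - 20*sin(270) = 20
y' = 1*sin(270) + 20*cos(270) = -1
z' = 8

(20, -1, 8)


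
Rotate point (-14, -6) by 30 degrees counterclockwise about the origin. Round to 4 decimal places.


x' = -14*cos(30) - -6*sin(30) = -9.1244
y' = -14*sin(30) + -6*cos(30) = -12.1962

(-9.1244, -12.1962)


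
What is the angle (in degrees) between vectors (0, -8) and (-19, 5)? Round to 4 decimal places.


dot = 0*-19 + -8*5 = -40
|u| = 8, |v| = 19.6469
cos(angle) = -0.2545
angle = 104.7436 degrees

104.7436 degrees


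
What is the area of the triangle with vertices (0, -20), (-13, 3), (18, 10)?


Area = |x1(y2-y3) + x2(y3-y1) + x3(y1-y2)| / 2
= |0*(3-10) + -13*(10--20) + 18*(-20-3)| / 2
= 402

402


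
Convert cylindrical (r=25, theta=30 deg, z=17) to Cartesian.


x = 25 * cos(30) = 21.6506
y = 25 * sin(30) = 12.5
z = 17

(21.6506, 12.5, 17)


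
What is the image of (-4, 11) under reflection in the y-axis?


Reflection across y-axis: (x, y) -> (-x, y)
(-4, 11) -> (4, 11)

(4, 11)


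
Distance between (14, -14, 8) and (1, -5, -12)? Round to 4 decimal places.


d = sqrt((1-14)^2 + (-5--14)^2 + (-12-8)^2) = 25.4951

25.4951


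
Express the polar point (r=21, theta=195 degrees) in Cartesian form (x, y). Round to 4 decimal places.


x = 21 * cos(195) = -20.2844
y = 21 * sin(195) = -5.4352

(-20.2844, -5.4352)


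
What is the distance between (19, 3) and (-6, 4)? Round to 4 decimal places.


d = sqrt((-6-19)^2 + (4-3)^2) = 25.02

25.02


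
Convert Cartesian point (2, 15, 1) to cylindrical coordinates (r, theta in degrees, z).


r = sqrt(2^2 + 15^2) = 15.1327
theta = atan2(15, 2) = 82.4054 deg
z = 1

r = 15.1327, theta = 82.4054 deg, z = 1


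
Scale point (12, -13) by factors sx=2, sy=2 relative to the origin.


Scaling: (x*sx, y*sy) = (12*2, -13*2) = (24, -26)

(24, -26)


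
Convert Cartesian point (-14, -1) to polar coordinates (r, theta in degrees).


r = sqrt((-14)^2 + (-1)^2) = 14.0357
theta = atan2(-1, -14) = 184.0856 degrees

r = 14.0357, theta = 184.0856 degrees


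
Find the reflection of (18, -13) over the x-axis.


Reflection across x-axis: (x, y) -> (x, -y)
(18, -13) -> (18, 13)

(18, 13)


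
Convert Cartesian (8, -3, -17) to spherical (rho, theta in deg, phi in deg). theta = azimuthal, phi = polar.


rho = sqrt(8^2 + (-3)^2 + (-17)^2) = 19.0263
theta = atan2(-3, 8) = 339.444 deg
phi = acos(-17/19.0263) = 153.3164 deg

rho = 19.0263, theta = 339.444 deg, phi = 153.3164 deg


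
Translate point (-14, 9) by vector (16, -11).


Translation: (x+dx, y+dy) = (-14+16, 9+-11) = (2, -2)

(2, -2)


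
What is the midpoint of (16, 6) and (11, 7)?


Midpoint = ((16+11)/2, (6+7)/2) = (13.5, 6.5)

(13.5, 6.5)


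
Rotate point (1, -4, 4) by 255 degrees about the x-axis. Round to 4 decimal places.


x' = 1
y' = -4*cos(255) - 4*sin(255) = 4.899
z' = -4*sin(255) + 4*cos(255) = 2.8284

(1, 4.899, 2.8284)


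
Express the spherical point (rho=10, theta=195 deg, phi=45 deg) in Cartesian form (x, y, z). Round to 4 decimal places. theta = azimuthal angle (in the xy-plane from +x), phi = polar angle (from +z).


x = 10 * sin(45) * cos(195) = -6.8301
y = 10 * sin(45) * sin(195) = -1.8301
z = 10 * cos(45) = 7.0711

(-6.8301, -1.8301, 7.0711)


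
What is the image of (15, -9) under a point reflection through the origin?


Reflection through origin: (x, y) -> (-x, -y)
(15, -9) -> (-15, 9)

(-15, 9)


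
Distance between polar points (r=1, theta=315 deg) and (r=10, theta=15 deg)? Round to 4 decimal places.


d = sqrt(r1^2 + r2^2 - 2*r1*r2*cos(t2-t1))
d = sqrt(1^2 + 10^2 - 2*1*10*cos(15-315)) = 9.5394

9.5394


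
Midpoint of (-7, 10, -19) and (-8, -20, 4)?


Midpoint = ((-7+-8)/2, (10+-20)/2, (-19+4)/2) = (-7.5, -5, -7.5)

(-7.5, -5, -7.5)


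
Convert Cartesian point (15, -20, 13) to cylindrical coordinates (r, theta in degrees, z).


r = sqrt(15^2 + (-20)^2) = 25
theta = atan2(-20, 15) = 306.8699 deg
z = 13

r = 25, theta = 306.8699 deg, z = 13


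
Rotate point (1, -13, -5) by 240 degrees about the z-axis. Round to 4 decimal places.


x' = 1*cos(240) - -13*sin(240) = -11.7583
y' = 1*sin(240) + -13*cos(240) = 5.634
z' = -5

(-11.7583, 5.634, -5)


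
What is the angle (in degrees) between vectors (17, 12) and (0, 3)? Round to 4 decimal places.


dot = 17*0 + 12*3 = 36
|u| = 20.8087, |v| = 3
cos(angle) = 0.5767
angle = 54.7824 degrees

54.7824 degrees


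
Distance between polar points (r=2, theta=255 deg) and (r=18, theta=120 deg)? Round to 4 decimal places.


d = sqrt(r1^2 + r2^2 - 2*r1*r2*cos(t2-t1))
d = sqrt(2^2 + 18^2 - 2*2*18*cos(120-255)) = 19.4657

19.4657


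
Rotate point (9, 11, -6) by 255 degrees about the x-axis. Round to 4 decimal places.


x' = 9
y' = 11*cos(255) - -6*sin(255) = -8.6426
z' = 11*sin(255) + -6*cos(255) = -9.0723

(9, -8.6426, -9.0723)


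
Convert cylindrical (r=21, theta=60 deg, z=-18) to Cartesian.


x = 21 * cos(60) = 10.5
y = 21 * sin(60) = 18.1865
z = -18

(10.5, 18.1865, -18)


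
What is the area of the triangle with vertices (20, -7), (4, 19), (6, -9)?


Area = |x1(y2-y3) + x2(y3-y1) + x3(y1-y2)| / 2
= |20*(19--9) + 4*(-9--7) + 6*(-7-19)| / 2
= 198

198


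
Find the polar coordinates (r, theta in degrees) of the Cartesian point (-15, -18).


r = sqrt((-15)^2 + (-18)^2) = 23.4307
theta = atan2(-18, -15) = 230.1944 degrees

r = 23.4307, theta = 230.1944 degrees


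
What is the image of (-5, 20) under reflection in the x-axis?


Reflection across x-axis: (x, y) -> (x, -y)
(-5, 20) -> (-5, -20)

(-5, -20)


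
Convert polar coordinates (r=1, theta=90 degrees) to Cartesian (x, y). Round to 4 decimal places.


x = 1 * cos(90) = 0
y = 1 * sin(90) = 1

(0, 1)


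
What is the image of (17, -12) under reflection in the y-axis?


Reflection across y-axis: (x, y) -> (-x, y)
(17, -12) -> (-17, -12)

(-17, -12)


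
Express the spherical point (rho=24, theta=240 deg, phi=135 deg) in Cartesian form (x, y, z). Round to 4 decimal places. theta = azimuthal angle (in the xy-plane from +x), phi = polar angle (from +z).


x = 24 * sin(135) * cos(240) = -8.4853
y = 24 * sin(135) * sin(240) = -14.6969
z = 24 * cos(135) = -16.9706

(-8.4853, -14.6969, -16.9706)


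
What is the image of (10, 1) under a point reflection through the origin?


Reflection through origin: (x, y) -> (-x, -y)
(10, 1) -> (-10, -1)

(-10, -1)


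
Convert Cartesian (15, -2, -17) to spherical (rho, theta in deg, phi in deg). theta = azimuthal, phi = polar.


rho = sqrt(15^2 + (-2)^2 + (-17)^2) = 22.7596
theta = atan2(-2, 15) = 352.4054 deg
phi = acos(-17/22.7596) = 138.3258 deg

rho = 22.7596, theta = 352.4054 deg, phi = 138.3258 deg


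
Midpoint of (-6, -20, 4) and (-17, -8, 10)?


Midpoint = ((-6+-17)/2, (-20+-8)/2, (4+10)/2) = (-11.5, -14, 7)

(-11.5, -14, 7)


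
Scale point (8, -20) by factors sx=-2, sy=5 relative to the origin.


Scaling: (x*sx, y*sy) = (8*-2, -20*5) = (-16, -100)

(-16, -100)


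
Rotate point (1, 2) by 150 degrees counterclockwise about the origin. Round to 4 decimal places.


x' = 1*cos(150) - 2*sin(150) = -1.866
y' = 1*sin(150) + 2*cos(150) = -1.2321

(-1.866, -1.2321)


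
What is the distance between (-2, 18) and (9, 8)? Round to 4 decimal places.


d = sqrt((9--2)^2 + (8-18)^2) = 14.8661

14.8661


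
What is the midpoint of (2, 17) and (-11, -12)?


Midpoint = ((2+-11)/2, (17+-12)/2) = (-4.5, 2.5)

(-4.5, 2.5)


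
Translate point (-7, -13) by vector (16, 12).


Translation: (x+dx, y+dy) = (-7+16, -13+12) = (9, -1)

(9, -1)


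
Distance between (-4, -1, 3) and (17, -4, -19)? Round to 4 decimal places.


d = sqrt((17--4)^2 + (-4--1)^2 + (-19-3)^2) = 30.5614

30.5614


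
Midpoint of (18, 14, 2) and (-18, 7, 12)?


Midpoint = ((18+-18)/2, (14+7)/2, (2+12)/2) = (0, 10.5, 7)

(0, 10.5, 7)


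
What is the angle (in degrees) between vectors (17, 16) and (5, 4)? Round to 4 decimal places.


dot = 17*5 + 16*4 = 149
|u| = 23.3452, |v| = 6.4031
cos(angle) = 0.9968
angle = 4.6045 degrees

4.6045 degrees


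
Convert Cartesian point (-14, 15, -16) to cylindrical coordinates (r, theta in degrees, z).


r = sqrt((-14)^2 + 15^2) = 20.5183
theta = atan2(15, -14) = 133.0251 deg
z = -16

r = 20.5183, theta = 133.0251 deg, z = -16


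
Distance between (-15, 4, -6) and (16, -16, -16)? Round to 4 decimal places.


d = sqrt((16--15)^2 + (-16-4)^2 + (-16--6)^2) = 38.223

38.223


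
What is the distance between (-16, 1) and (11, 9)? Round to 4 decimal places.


d = sqrt((11--16)^2 + (9-1)^2) = 28.1603

28.1603


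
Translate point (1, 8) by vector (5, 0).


Translation: (x+dx, y+dy) = (1+5, 8+0) = (6, 8)

(6, 8)


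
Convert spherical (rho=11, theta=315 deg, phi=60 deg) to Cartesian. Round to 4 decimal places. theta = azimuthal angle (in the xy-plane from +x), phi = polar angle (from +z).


x = 11 * sin(60) * cos(315) = 6.7361
y = 11 * sin(60) * sin(315) = -6.7361
z = 11 * cos(60) = 5.5

(6.7361, -6.7361, 5.5)


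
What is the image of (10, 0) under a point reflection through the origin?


Reflection through origin: (x, y) -> (-x, -y)
(10, 0) -> (-10, 0)

(-10, 0)


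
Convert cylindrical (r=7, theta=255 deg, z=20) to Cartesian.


x = 7 * cos(255) = -1.8117
y = 7 * sin(255) = -6.7615
z = 20

(-1.8117, -6.7615, 20)


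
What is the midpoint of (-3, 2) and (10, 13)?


Midpoint = ((-3+10)/2, (2+13)/2) = (3.5, 7.5)

(3.5, 7.5)


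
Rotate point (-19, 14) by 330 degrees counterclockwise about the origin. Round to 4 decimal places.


x' = -19*cos(330) - 14*sin(330) = -9.4545
y' = -19*sin(330) + 14*cos(330) = 21.6244

(-9.4545, 21.6244)


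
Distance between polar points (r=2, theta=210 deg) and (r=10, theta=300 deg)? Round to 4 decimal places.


d = sqrt(r1^2 + r2^2 - 2*r1*r2*cos(t2-t1))
d = sqrt(2^2 + 10^2 - 2*2*10*cos(300-210)) = 10.198

10.198


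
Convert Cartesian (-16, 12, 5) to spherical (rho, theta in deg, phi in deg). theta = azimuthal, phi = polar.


rho = sqrt((-16)^2 + 12^2 + 5^2) = 20.6155
theta = atan2(12, -16) = 143.1301 deg
phi = acos(5/20.6155) = 75.9638 deg

rho = 20.6155, theta = 143.1301 deg, phi = 75.9638 deg


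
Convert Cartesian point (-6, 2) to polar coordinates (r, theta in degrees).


r = sqrt((-6)^2 + 2^2) = 6.3246
theta = atan2(2, -6) = 161.5651 degrees

r = 6.3246, theta = 161.5651 degrees


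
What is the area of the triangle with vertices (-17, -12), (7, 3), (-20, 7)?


Area = |x1(y2-y3) + x2(y3-y1) + x3(y1-y2)| / 2
= |-17*(3-7) + 7*(7--12) + -20*(-12-3)| / 2
= 250.5

250.5


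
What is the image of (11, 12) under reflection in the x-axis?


Reflection across x-axis: (x, y) -> (x, -y)
(11, 12) -> (11, -12)

(11, -12)


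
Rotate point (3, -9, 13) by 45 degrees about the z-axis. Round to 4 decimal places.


x' = 3*cos(45) - -9*sin(45) = 8.4853
y' = 3*sin(45) + -9*cos(45) = -4.2426
z' = 13

(8.4853, -4.2426, 13)


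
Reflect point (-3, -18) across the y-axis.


Reflection across y-axis: (x, y) -> (-x, y)
(-3, -18) -> (3, -18)

(3, -18)


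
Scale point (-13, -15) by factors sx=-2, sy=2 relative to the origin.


Scaling: (x*sx, y*sy) = (-13*-2, -15*2) = (26, -30)

(26, -30)


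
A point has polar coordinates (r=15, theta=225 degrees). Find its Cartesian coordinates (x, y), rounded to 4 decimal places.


x = 15 * cos(225) = -10.6066
y = 15 * sin(225) = -10.6066

(-10.6066, -10.6066)


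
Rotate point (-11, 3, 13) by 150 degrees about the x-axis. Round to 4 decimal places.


x' = -11
y' = 3*cos(150) - 13*sin(150) = -9.0981
z' = 3*sin(150) + 13*cos(150) = -9.7583

(-11, -9.0981, -9.7583)


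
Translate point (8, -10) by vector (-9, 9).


Translation: (x+dx, y+dy) = (8+-9, -10+9) = (-1, -1)

(-1, -1)


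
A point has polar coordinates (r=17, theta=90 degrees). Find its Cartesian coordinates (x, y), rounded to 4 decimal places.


x = 17 * cos(90) = 0
y = 17 * sin(90) = 17

(0, 17)


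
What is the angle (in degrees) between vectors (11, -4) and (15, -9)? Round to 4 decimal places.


dot = 11*15 + -4*-9 = 201
|u| = 11.7047, |v| = 17.4929
cos(angle) = 0.9817
angle = 10.9807 degrees

10.9807 degrees


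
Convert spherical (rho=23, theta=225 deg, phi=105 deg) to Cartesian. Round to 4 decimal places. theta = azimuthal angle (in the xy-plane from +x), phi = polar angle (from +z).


x = 23 * sin(105) * cos(225) = -15.7093
y = 23 * sin(105) * sin(225) = -15.7093
z = 23 * cos(105) = -5.9528

(-15.7093, -15.7093, -5.9528)


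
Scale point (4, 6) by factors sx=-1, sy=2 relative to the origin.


Scaling: (x*sx, y*sy) = (4*-1, 6*2) = (-4, 12)

(-4, 12)


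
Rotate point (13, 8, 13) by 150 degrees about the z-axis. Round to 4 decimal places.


x' = 13*cos(150) - 8*sin(150) = -15.2583
y' = 13*sin(150) + 8*cos(150) = -0.4282
z' = 13

(-15.2583, -0.4282, 13)


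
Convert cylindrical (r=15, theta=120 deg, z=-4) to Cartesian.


x = 15 * cos(120) = -7.5
y = 15 * sin(120) = 12.9904
z = -4

(-7.5, 12.9904, -4)


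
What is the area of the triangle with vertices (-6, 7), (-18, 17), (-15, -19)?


Area = |x1(y2-y3) + x2(y3-y1) + x3(y1-y2)| / 2
= |-6*(17--19) + -18*(-19-7) + -15*(7-17)| / 2
= 201

201


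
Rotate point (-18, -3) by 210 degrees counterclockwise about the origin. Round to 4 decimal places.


x' = -18*cos(210) - -3*sin(210) = 14.0885
y' = -18*sin(210) + -3*cos(210) = 11.5981

(14.0885, 11.5981)


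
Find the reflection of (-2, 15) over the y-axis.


Reflection across y-axis: (x, y) -> (-x, y)
(-2, 15) -> (2, 15)

(2, 15)


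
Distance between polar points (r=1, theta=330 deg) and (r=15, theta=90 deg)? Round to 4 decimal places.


d = sqrt(r1^2 + r2^2 - 2*r1*r2*cos(t2-t1))
d = sqrt(1^2 + 15^2 - 2*1*15*cos(90-330)) = 15.5242

15.5242


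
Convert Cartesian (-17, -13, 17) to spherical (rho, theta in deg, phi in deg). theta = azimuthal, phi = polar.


rho = sqrt((-17)^2 + (-13)^2 + 17^2) = 27.3313
theta = atan2(-13, -17) = 217.4054 deg
phi = acos(17/27.3313) = 51.5379 deg

rho = 27.3313, theta = 217.4054 deg, phi = 51.5379 deg


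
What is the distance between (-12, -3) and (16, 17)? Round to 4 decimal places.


d = sqrt((16--12)^2 + (17--3)^2) = 34.4093

34.4093


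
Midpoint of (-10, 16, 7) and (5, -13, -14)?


Midpoint = ((-10+5)/2, (16+-13)/2, (7+-14)/2) = (-2.5, 1.5, -3.5)

(-2.5, 1.5, -3.5)


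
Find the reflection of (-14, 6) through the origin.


Reflection through origin: (x, y) -> (-x, -y)
(-14, 6) -> (14, -6)

(14, -6)


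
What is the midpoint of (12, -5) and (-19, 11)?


Midpoint = ((12+-19)/2, (-5+11)/2) = (-3.5, 3)

(-3.5, 3)


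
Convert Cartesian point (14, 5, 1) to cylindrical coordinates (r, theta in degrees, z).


r = sqrt(14^2 + 5^2) = 14.8661
theta = atan2(5, 14) = 19.6538 deg
z = 1

r = 14.8661, theta = 19.6538 deg, z = 1


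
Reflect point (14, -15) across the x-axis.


Reflection across x-axis: (x, y) -> (x, -y)
(14, -15) -> (14, 15)

(14, 15)


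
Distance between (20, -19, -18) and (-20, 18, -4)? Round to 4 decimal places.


d = sqrt((-20-20)^2 + (18--19)^2 + (-4--18)^2) = 56.2583

56.2583


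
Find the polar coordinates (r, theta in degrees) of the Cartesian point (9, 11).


r = sqrt(9^2 + 11^2) = 14.2127
theta = atan2(11, 9) = 50.7106 degrees

r = 14.2127, theta = 50.7106 degrees


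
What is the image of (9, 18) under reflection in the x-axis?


Reflection across x-axis: (x, y) -> (x, -y)
(9, 18) -> (9, -18)

(9, -18)


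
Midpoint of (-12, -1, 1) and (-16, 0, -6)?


Midpoint = ((-12+-16)/2, (-1+0)/2, (1+-6)/2) = (-14, -0.5, -2.5)

(-14, -0.5, -2.5)


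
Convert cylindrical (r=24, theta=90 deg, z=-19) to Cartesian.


x = 24 * cos(90) = 0
y = 24 * sin(90) = 24
z = -19

(0, 24, -19)


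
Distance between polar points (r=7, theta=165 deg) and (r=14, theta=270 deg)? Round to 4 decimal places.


d = sqrt(r1^2 + r2^2 - 2*r1*r2*cos(t2-t1))
d = sqrt(7^2 + 14^2 - 2*7*14*cos(270-165)) = 17.1968

17.1968


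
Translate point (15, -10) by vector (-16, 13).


Translation: (x+dx, y+dy) = (15+-16, -10+13) = (-1, 3)

(-1, 3)


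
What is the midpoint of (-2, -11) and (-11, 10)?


Midpoint = ((-2+-11)/2, (-11+10)/2) = (-6.5, -0.5)

(-6.5, -0.5)


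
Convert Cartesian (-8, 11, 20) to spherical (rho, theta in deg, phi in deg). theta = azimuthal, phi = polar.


rho = sqrt((-8)^2 + 11^2 + 20^2) = 24.1868
theta = atan2(11, -8) = 126.0274 deg
phi = acos(20/24.1868) = 34.2186 deg

rho = 24.1868, theta = 126.0274 deg, phi = 34.2186 deg


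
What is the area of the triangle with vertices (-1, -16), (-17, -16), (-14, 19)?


Area = |x1(y2-y3) + x2(y3-y1) + x3(y1-y2)| / 2
= |-1*(-16-19) + -17*(19--16) + -14*(-16--16)| / 2
= 280

280


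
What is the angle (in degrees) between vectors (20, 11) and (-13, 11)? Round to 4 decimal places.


dot = 20*-13 + 11*11 = -139
|u| = 22.8254, |v| = 17.0294
cos(angle) = -0.3576
angle = 110.9528 degrees

110.9528 degrees


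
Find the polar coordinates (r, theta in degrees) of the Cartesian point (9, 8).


r = sqrt(9^2 + 8^2) = 12.0416
theta = atan2(8, 9) = 41.6335 degrees

r = 12.0416, theta = 41.6335 degrees


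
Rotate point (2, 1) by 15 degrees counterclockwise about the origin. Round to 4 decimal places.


x' = 2*cos(15) - 1*sin(15) = 1.673
y' = 2*sin(15) + 1*cos(15) = 1.4836

(1.673, 1.4836)


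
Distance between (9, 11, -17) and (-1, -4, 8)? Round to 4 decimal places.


d = sqrt((-1-9)^2 + (-4-11)^2 + (8--17)^2) = 30.8221

30.8221


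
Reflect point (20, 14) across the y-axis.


Reflection across y-axis: (x, y) -> (-x, y)
(20, 14) -> (-20, 14)

(-20, 14)


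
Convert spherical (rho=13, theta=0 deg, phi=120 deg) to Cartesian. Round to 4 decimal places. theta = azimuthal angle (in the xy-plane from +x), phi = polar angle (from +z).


x = 13 * sin(120) * cos(0) = 11.2583
y = 13 * sin(120) * sin(0) = 0
z = 13 * cos(120) = -6.5

(11.2583, 0, -6.5)


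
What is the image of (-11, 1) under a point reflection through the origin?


Reflection through origin: (x, y) -> (-x, -y)
(-11, 1) -> (11, -1)

(11, -1)


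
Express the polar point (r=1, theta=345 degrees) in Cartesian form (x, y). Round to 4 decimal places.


x = 1 * cos(345) = 0.9659
y = 1 * sin(345) = -0.2588

(0.9659, -0.2588)


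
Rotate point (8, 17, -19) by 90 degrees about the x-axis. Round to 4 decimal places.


x' = 8
y' = 17*cos(90) - -19*sin(90) = 19
z' = 17*sin(90) + -19*cos(90) = 17

(8, 19, 17)


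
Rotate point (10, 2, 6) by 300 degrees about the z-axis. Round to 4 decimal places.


x' = 10*cos(300) - 2*sin(300) = 6.7321
y' = 10*sin(300) + 2*cos(300) = -7.6603
z' = 6

(6.7321, -7.6603, 6)


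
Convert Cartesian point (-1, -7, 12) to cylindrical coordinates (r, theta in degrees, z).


r = sqrt((-1)^2 + (-7)^2) = 7.0711
theta = atan2(-7, -1) = 261.8699 deg
z = 12

r = 7.0711, theta = 261.8699 deg, z = 12


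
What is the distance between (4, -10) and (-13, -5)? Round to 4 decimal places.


d = sqrt((-13-4)^2 + (-5--10)^2) = 17.72

17.72


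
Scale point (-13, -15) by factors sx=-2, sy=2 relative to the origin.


Scaling: (x*sx, y*sy) = (-13*-2, -15*2) = (26, -30)

(26, -30)


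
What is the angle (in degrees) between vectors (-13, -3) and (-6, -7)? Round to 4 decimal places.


dot = -13*-6 + -3*-7 = 99
|u| = 13.3417, |v| = 9.2195
cos(angle) = 0.8049
angle = 36.4041 degrees

36.4041 degrees


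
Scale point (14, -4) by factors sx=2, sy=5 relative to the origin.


Scaling: (x*sx, y*sy) = (14*2, -4*5) = (28, -20)

(28, -20)


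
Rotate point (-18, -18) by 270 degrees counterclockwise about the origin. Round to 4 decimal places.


x' = -18*cos(270) - -18*sin(270) = -18
y' = -18*sin(270) + -18*cos(270) = 18

(-18, 18)


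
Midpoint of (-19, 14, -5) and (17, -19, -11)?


Midpoint = ((-19+17)/2, (14+-19)/2, (-5+-11)/2) = (-1, -2.5, -8)

(-1, -2.5, -8)


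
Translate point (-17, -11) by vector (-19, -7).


Translation: (x+dx, y+dy) = (-17+-19, -11+-7) = (-36, -18)

(-36, -18)


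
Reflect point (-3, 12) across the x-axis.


Reflection across x-axis: (x, y) -> (x, -y)
(-3, 12) -> (-3, -12)

(-3, -12)


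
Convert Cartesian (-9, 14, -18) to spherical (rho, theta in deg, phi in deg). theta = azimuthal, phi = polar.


rho = sqrt((-9)^2 + 14^2 + (-18)^2) = 24.5153
theta = atan2(14, -9) = 122.7352 deg
phi = acos(-18/24.5153) = 137.2426 deg

rho = 24.5153, theta = 122.7352 deg, phi = 137.2426 deg


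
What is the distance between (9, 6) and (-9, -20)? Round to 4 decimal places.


d = sqrt((-9-9)^2 + (-20-6)^2) = 31.6228

31.6228


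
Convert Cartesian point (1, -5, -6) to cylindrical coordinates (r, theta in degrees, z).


r = sqrt(1^2 + (-5)^2) = 5.099
theta = atan2(-5, 1) = 281.3099 deg
z = -6

r = 5.099, theta = 281.3099 deg, z = -6


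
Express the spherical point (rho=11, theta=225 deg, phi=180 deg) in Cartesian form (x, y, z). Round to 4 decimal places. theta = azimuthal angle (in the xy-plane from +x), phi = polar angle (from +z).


x = 11 * sin(180) * cos(225) = 0
y = 11 * sin(180) * sin(225) = 0
z = 11 * cos(180) = -11

(0, 0, -11)


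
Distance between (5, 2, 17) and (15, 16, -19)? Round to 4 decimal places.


d = sqrt((15-5)^2 + (16-2)^2 + (-19-17)^2) = 39.8999

39.8999


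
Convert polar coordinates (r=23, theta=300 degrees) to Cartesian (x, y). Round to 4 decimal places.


x = 23 * cos(300) = 11.5
y = 23 * sin(300) = -19.9186

(11.5, -19.9186)


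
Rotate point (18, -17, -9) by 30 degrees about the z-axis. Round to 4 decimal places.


x' = 18*cos(30) - -17*sin(30) = 24.0885
y' = 18*sin(30) + -17*cos(30) = -5.7224
z' = -9

(24.0885, -5.7224, -9)


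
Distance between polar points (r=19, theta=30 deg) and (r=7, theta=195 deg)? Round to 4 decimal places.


d = sqrt(r1^2 + r2^2 - 2*r1*r2*cos(t2-t1))
d = sqrt(19^2 + 7^2 - 2*19*7*cos(195-30)) = 25.8251

25.8251


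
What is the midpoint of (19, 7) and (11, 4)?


Midpoint = ((19+11)/2, (7+4)/2) = (15, 5.5)

(15, 5.5)


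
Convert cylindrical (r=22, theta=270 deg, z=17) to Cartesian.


x = 22 * cos(270) = 0
y = 22 * sin(270) = -22
z = 17

(0, -22, 17)


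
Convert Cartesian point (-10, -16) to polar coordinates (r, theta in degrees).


r = sqrt((-10)^2 + (-16)^2) = 18.868
theta = atan2(-16, -10) = 237.9946 degrees

r = 18.868, theta = 237.9946 degrees


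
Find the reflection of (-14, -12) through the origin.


Reflection through origin: (x, y) -> (-x, -y)
(-14, -12) -> (14, 12)

(14, 12)


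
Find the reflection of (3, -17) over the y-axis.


Reflection across y-axis: (x, y) -> (-x, y)
(3, -17) -> (-3, -17)

(-3, -17)


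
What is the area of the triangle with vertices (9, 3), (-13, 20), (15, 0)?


Area = |x1(y2-y3) + x2(y3-y1) + x3(y1-y2)| / 2
= |9*(20-0) + -13*(0-3) + 15*(3-20)| / 2
= 18

18


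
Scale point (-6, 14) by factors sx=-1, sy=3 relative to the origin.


Scaling: (x*sx, y*sy) = (-6*-1, 14*3) = (6, 42)

(6, 42)


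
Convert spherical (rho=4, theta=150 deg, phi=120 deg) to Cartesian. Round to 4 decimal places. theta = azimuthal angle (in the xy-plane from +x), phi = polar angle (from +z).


x = 4 * sin(120) * cos(150) = -3
y = 4 * sin(120) * sin(150) = 1.7321
z = 4 * cos(120) = -2

(-3, 1.7321, -2)


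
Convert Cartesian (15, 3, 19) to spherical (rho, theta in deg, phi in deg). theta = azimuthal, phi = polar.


rho = sqrt(15^2 + 3^2 + 19^2) = 24.3926
theta = atan2(3, 15) = 11.3099 deg
phi = acos(19/24.3926) = 38.8378 deg

rho = 24.3926, theta = 11.3099 deg, phi = 38.8378 deg


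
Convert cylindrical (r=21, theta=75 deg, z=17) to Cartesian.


x = 21 * cos(75) = 5.4352
y = 21 * sin(75) = 20.2844
z = 17

(5.4352, 20.2844, 17)


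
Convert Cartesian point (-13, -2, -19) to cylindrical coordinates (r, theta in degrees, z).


r = sqrt((-13)^2 + (-2)^2) = 13.1529
theta = atan2(-2, -13) = 188.7462 deg
z = -19

r = 13.1529, theta = 188.7462 deg, z = -19


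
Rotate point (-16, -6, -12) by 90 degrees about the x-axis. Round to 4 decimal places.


x' = -16
y' = -6*cos(90) - -12*sin(90) = 12
z' = -6*sin(90) + -12*cos(90) = -6

(-16, 12, -6)


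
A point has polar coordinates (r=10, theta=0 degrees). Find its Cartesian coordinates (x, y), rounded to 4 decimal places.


x = 10 * cos(0) = 10
y = 10 * sin(0) = 0

(10, 0)


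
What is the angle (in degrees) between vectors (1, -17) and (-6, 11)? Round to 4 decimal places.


dot = 1*-6 + -17*11 = -193
|u| = 17.0294, |v| = 12.53
cos(angle) = -0.9045
angle = 154.756 degrees

154.756 degrees


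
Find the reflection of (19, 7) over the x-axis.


Reflection across x-axis: (x, y) -> (x, -y)
(19, 7) -> (19, -7)

(19, -7)


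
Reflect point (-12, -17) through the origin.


Reflection through origin: (x, y) -> (-x, -y)
(-12, -17) -> (12, 17)

(12, 17)


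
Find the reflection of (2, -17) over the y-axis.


Reflection across y-axis: (x, y) -> (-x, y)
(2, -17) -> (-2, -17)

(-2, -17)


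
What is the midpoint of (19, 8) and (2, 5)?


Midpoint = ((19+2)/2, (8+5)/2) = (10.5, 6.5)

(10.5, 6.5)


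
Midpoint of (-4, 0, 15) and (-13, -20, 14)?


Midpoint = ((-4+-13)/2, (0+-20)/2, (15+14)/2) = (-8.5, -10, 14.5)

(-8.5, -10, 14.5)


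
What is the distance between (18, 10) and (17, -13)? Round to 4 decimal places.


d = sqrt((17-18)^2 + (-13-10)^2) = 23.0217

23.0217


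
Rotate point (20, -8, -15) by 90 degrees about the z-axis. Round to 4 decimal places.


x' = 20*cos(90) - -8*sin(90) = 8
y' = 20*sin(90) + -8*cos(90) = 20
z' = -15

(8, 20, -15)


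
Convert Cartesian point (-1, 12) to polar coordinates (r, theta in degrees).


r = sqrt((-1)^2 + 12^2) = 12.0416
theta = atan2(12, -1) = 94.7636 degrees

r = 12.0416, theta = 94.7636 degrees


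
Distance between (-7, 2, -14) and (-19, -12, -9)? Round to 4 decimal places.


d = sqrt((-19--7)^2 + (-12-2)^2 + (-9--14)^2) = 19.105

19.105


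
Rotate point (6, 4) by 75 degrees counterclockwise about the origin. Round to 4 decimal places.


x' = 6*cos(75) - 4*sin(75) = -2.3108
y' = 6*sin(75) + 4*cos(75) = 6.8308

(-2.3108, 6.8308)


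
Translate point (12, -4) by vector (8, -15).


Translation: (x+dx, y+dy) = (12+8, -4+-15) = (20, -19)

(20, -19)


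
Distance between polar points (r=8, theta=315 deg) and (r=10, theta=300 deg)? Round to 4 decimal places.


d = sqrt(r1^2 + r2^2 - 2*r1*r2*cos(t2-t1))
d = sqrt(8^2 + 10^2 - 2*8*10*cos(300-315)) = 3.0744

3.0744


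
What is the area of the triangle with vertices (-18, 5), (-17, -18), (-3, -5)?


Area = |x1(y2-y3) + x2(y3-y1) + x3(y1-y2)| / 2
= |-18*(-18--5) + -17*(-5-5) + -3*(5--18)| / 2
= 167.5

167.5


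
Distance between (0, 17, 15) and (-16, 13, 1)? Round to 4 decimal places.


d = sqrt((-16-0)^2 + (13-17)^2 + (1-15)^2) = 21.6333

21.6333


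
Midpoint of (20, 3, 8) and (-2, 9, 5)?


Midpoint = ((20+-2)/2, (3+9)/2, (8+5)/2) = (9, 6, 6.5)

(9, 6, 6.5)


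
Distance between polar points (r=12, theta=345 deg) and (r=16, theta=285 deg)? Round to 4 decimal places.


d = sqrt(r1^2 + r2^2 - 2*r1*r2*cos(t2-t1))
d = sqrt(12^2 + 16^2 - 2*12*16*cos(285-345)) = 14.4222

14.4222


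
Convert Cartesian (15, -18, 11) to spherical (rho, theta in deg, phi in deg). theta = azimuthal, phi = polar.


rho = sqrt(15^2 + (-18)^2 + 11^2) = 25.8844
theta = atan2(-18, 15) = 309.8056 deg
phi = acos(11/25.8844) = 64.8514 deg

rho = 25.8844, theta = 309.8056 deg, phi = 64.8514 deg


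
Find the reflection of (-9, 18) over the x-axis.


Reflection across x-axis: (x, y) -> (x, -y)
(-9, 18) -> (-9, -18)

(-9, -18)


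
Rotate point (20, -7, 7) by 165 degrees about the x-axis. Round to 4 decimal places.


x' = 20
y' = -7*cos(165) - 7*sin(165) = 4.9497
z' = -7*sin(165) + 7*cos(165) = -8.5732

(20, 4.9497, -8.5732)


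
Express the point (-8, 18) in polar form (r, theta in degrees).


r = sqrt((-8)^2 + 18^2) = 19.6977
theta = atan2(18, -8) = 113.9625 degrees

r = 19.6977, theta = 113.9625 degrees


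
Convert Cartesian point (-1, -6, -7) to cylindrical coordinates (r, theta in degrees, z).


r = sqrt((-1)^2 + (-6)^2) = 6.0828
theta = atan2(-6, -1) = 260.5377 deg
z = -7

r = 6.0828, theta = 260.5377 deg, z = -7


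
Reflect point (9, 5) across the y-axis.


Reflection across y-axis: (x, y) -> (-x, y)
(9, 5) -> (-9, 5)

(-9, 5)


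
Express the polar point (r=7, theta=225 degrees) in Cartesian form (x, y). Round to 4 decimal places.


x = 7 * cos(225) = -4.9497
y = 7 * sin(225) = -4.9497

(-4.9497, -4.9497)


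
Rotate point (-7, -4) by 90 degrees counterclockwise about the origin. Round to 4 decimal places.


x' = -7*cos(90) - -4*sin(90) = 4
y' = -7*sin(90) + -4*cos(90) = -7

(4, -7)


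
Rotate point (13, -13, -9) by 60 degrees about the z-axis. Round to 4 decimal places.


x' = 13*cos(60) - -13*sin(60) = 17.7583
y' = 13*sin(60) + -13*cos(60) = 4.7583
z' = -9

(17.7583, 4.7583, -9)


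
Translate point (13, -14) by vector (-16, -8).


Translation: (x+dx, y+dy) = (13+-16, -14+-8) = (-3, -22)

(-3, -22)


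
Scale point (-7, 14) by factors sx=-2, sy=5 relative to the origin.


Scaling: (x*sx, y*sy) = (-7*-2, 14*5) = (14, 70)

(14, 70)


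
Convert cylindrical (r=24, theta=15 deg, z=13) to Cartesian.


x = 24 * cos(15) = 23.1822
y = 24 * sin(15) = 6.2117
z = 13

(23.1822, 6.2117, 13)


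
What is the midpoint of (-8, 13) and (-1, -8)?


Midpoint = ((-8+-1)/2, (13+-8)/2) = (-4.5, 2.5)

(-4.5, 2.5)


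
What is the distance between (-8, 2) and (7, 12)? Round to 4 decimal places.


d = sqrt((7--8)^2 + (12-2)^2) = 18.0278

18.0278


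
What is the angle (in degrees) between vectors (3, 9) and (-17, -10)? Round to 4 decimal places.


dot = 3*-17 + 9*-10 = -141
|u| = 9.4868, |v| = 19.7231
cos(angle) = -0.7536
angle = 138.9005 degrees

138.9005 degrees


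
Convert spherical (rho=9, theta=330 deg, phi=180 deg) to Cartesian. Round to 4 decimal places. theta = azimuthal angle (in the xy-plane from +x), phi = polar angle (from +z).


x = 9 * sin(180) * cos(330) = 0
y = 9 * sin(180) * sin(330) = 0
z = 9 * cos(180) = -9

(0, 0, -9)


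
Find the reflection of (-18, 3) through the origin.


Reflection through origin: (x, y) -> (-x, -y)
(-18, 3) -> (18, -3)

(18, -3)


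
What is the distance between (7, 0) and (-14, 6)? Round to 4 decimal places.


d = sqrt((-14-7)^2 + (6-0)^2) = 21.8403

21.8403


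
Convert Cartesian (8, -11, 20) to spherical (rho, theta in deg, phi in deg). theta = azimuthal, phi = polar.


rho = sqrt(8^2 + (-11)^2 + 20^2) = 24.1868
theta = atan2(-11, 8) = 306.0274 deg
phi = acos(20/24.1868) = 34.2186 deg

rho = 24.1868, theta = 306.0274 deg, phi = 34.2186 deg


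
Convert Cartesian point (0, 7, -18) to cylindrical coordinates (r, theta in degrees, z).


r = sqrt(0^2 + 7^2) = 7
theta = atan2(7, 0) = 90 deg
z = -18

r = 7, theta = 90 deg, z = -18


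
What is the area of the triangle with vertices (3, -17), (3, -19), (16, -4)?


Area = |x1(y2-y3) + x2(y3-y1) + x3(y1-y2)| / 2
= |3*(-19--4) + 3*(-4--17) + 16*(-17--19)| / 2
= 13

13


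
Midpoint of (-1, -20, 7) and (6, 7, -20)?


Midpoint = ((-1+6)/2, (-20+7)/2, (7+-20)/2) = (2.5, -6.5, -6.5)

(2.5, -6.5, -6.5)


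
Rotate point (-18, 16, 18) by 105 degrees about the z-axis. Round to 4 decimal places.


x' = -18*cos(105) - 16*sin(105) = -10.7961
y' = -18*sin(105) + 16*cos(105) = -21.5278
z' = 18

(-10.7961, -21.5278, 18)


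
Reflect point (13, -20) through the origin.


Reflection through origin: (x, y) -> (-x, -y)
(13, -20) -> (-13, 20)

(-13, 20)


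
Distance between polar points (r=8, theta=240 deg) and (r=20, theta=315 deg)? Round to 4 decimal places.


d = sqrt(r1^2 + r2^2 - 2*r1*r2*cos(t2-t1))
d = sqrt(8^2 + 20^2 - 2*8*20*cos(315-240)) = 19.5238

19.5238


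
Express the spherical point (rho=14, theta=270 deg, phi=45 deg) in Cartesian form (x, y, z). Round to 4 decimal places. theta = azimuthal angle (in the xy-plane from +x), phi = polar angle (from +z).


x = 14 * sin(45) * cos(270) = 0
y = 14 * sin(45) * sin(270) = -9.8995
z = 14 * cos(45) = 9.8995

(0, -9.8995, 9.8995)


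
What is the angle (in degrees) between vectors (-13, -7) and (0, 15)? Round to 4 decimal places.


dot = -13*0 + -7*15 = -105
|u| = 14.7648, |v| = 15
cos(angle) = -0.4741
angle = 118.3008 degrees

118.3008 degrees


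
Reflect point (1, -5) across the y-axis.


Reflection across y-axis: (x, y) -> (-x, y)
(1, -5) -> (-1, -5)

(-1, -5)


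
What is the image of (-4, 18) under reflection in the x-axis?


Reflection across x-axis: (x, y) -> (x, -y)
(-4, 18) -> (-4, -18)

(-4, -18)


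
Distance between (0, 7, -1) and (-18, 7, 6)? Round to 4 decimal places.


d = sqrt((-18-0)^2 + (7-7)^2 + (6--1)^2) = 19.3132

19.3132


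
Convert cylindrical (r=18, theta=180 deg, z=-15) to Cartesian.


x = 18 * cos(180) = -18
y = 18 * sin(180) = 0
z = -15

(-18, 0, -15)


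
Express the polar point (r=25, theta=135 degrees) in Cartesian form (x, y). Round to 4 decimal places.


x = 25 * cos(135) = -17.6777
y = 25 * sin(135) = 17.6777

(-17.6777, 17.6777)


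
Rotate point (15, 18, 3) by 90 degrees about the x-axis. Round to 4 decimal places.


x' = 15
y' = 18*cos(90) - 3*sin(90) = -3
z' = 18*sin(90) + 3*cos(90) = 18

(15, -3, 18)


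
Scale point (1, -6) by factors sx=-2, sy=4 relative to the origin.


Scaling: (x*sx, y*sy) = (1*-2, -6*4) = (-2, -24)

(-2, -24)


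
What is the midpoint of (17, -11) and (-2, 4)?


Midpoint = ((17+-2)/2, (-11+4)/2) = (7.5, -3.5)

(7.5, -3.5)


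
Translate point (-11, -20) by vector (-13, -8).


Translation: (x+dx, y+dy) = (-11+-13, -20+-8) = (-24, -28)

(-24, -28)


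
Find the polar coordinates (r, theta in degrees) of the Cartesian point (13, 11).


r = sqrt(13^2 + 11^2) = 17.0294
theta = atan2(11, 13) = 40.2364 degrees

r = 17.0294, theta = 40.2364 degrees


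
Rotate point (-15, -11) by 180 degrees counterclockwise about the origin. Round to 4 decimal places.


x' = -15*cos(180) - -11*sin(180) = 15
y' = -15*sin(180) + -11*cos(180) = 11

(15, 11)


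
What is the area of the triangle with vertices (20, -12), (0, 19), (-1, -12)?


Area = |x1(y2-y3) + x2(y3-y1) + x3(y1-y2)| / 2
= |20*(19--12) + 0*(-12--12) + -1*(-12-19)| / 2
= 325.5

325.5


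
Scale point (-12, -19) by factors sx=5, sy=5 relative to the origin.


Scaling: (x*sx, y*sy) = (-12*5, -19*5) = (-60, -95)

(-60, -95)


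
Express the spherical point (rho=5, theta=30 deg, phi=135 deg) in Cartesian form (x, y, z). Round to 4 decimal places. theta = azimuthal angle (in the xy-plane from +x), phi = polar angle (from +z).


x = 5 * sin(135) * cos(30) = 3.0619
y = 5 * sin(135) * sin(30) = 1.7678
z = 5 * cos(135) = -3.5355

(3.0619, 1.7678, -3.5355)


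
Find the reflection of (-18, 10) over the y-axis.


Reflection across y-axis: (x, y) -> (-x, y)
(-18, 10) -> (18, 10)

(18, 10)


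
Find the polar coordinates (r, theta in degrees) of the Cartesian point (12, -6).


r = sqrt(12^2 + (-6)^2) = 13.4164
theta = atan2(-6, 12) = 333.4349 degrees

r = 13.4164, theta = 333.4349 degrees
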